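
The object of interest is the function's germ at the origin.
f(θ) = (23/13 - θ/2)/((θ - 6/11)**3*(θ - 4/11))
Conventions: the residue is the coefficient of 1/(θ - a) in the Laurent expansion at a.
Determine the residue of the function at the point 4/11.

The residue is -27467/104.

At the order-1 pole 4/11 set g(θ) = (θ - (4/11))*f(θ) = (23/13 - θ/2)/(θ - 6/11)**3.
Simple pole: residue = g(a) at a = 4/11, which is -27467/104.


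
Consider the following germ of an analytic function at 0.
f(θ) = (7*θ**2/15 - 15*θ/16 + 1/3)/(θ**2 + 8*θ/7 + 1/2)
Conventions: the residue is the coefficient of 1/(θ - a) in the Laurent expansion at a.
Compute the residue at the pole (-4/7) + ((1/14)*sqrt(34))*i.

The factor θ**2 + 8*θ/7 + 1/2 splits as (θ - a)(θ - a') with a = (-4/7) + ((1/14)*sqrt(34))*i, a' = (-4/7) - ((1/14)*sqrt(34))*i. At the order-1 pole a set g(θ) = (θ - a)*f(θ) = [7*θ**2/15 - 15*θ/16 + 1/3] / (θ - a').
Simple pole: residue = g(a) at a = (-4/7) + ((1/14)*sqrt(34))*i, which is (-353/480) - ((79/408)*sqrt(34))*i.

The residue is (-353/480) - ((79/408)*sqrt(34))*i.


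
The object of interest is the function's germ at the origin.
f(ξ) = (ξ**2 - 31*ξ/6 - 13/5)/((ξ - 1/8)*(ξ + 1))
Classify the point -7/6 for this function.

The point is a regular point.

Denominator factors: ξ - 1/8 = -31/24 at ξ = -7/6; ξ + 1 = -1/6 at ξ = -7/6 — none vanishes.
So the germ continues analytically to -7/6.


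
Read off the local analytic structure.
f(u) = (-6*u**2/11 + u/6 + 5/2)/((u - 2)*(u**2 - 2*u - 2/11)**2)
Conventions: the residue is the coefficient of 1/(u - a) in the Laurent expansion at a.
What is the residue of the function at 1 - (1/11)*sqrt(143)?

The residue is -473/48 + (1607/2028)*sqrt(143).

The factor u**2 - 2*u - 2/11 splits as (u - a)(u - a') with a = 1 - (1/11)*sqrt(143), a' = 1 + (1/11)*sqrt(143). At the order-2 pole a set g(u) = (u - a)^2*f(u) = [(-6*u**2/11 + u/6 + 5/2)/(u - 2)] / (u - a')^2.
Order-2 pole: residue = g'(a); g'(1 - (1/11)*sqrt(143)) = -473/48 + (1607/2028)*sqrt(143), so the residue is -473/48 + (1607/2028)*sqrt(143).


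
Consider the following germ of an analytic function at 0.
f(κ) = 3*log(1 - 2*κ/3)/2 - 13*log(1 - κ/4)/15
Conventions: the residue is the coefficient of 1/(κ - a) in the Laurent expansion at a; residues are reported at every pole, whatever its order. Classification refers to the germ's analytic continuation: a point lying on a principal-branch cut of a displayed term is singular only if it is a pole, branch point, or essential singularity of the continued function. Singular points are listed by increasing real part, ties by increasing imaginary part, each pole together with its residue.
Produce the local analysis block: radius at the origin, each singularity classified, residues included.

Branch term (3/2)*log(1 - κ/(3/2)): its argument vanishes at κ = 3/2, a logarithmic branch point, modulus 3/2.
Branch term (-13/15)*log(1 - κ/(4)): its argument vanishes at κ = 4, a logarithmic branch point, modulus 4.
The radius of convergence is the smallest modulus among the singular points: 3/2.
List the singular points by increasing real part (a conjugate pair: the negative imaginary part first).

Radius of convergence at 0: 3/2.
At 3/2: a logarithmic branch point.
At 4: a logarithmic branch point.


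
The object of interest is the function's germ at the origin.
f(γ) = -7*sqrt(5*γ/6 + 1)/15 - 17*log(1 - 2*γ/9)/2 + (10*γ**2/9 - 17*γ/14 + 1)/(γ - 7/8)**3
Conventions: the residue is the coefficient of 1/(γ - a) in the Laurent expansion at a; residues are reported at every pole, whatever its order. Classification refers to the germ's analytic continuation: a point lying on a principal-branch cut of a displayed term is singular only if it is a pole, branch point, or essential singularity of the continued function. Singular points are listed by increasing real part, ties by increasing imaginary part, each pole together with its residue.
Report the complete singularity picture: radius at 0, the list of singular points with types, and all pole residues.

Denominator factor (γ - 7/8)^3: pole of order 3 at 7/8, modulus 7/8.
Branch term (-7/15)*sqrt(1 - γ/(-6/5)): its argument vanishes at γ = -6/5, a square-root branch point, modulus 6/5.
Branch term (-17/2)*log(1 - γ/(9/2)): its argument vanishes at γ = 9/2, a logarithmic branch point, modulus 9/2.
The radius of convergence is the smallest modulus among the singular points: 7/8.
The branch terms are analytic at 7/8 and contribute nothing to the residue; only the rational part matters.
At the order-3 pole 7/8 set g(γ) = (γ - (7/8))^3*(rational part) = 10*γ**2/9 - 17*γ/14 + 1.
Order-3 pole: residue = g''(a)/2; g''(7/8) = 20/9, so the residue is 10/9.
List the singular points by increasing real part (a conjugate pair: the negative imaginary part first).

Radius of convergence at 0: 7/8.
At -6/5: an algebraic (square-root) branch point.
At 7/8: a pole of order 3; residue 10/9.
At 9/2: a logarithmic branch point.


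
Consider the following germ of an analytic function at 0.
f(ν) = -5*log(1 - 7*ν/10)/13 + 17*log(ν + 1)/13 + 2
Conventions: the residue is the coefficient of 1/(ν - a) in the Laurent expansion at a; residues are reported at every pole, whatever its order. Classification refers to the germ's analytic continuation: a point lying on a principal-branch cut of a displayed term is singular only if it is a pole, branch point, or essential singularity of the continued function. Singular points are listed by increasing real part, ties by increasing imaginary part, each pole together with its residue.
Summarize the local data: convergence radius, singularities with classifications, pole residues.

Branch term (17/13)*log(1 - ν/(-1)): its argument vanishes at ν = -1, a logarithmic branch point, modulus 1.
Branch term (-5/13)*log(1 - ν/(10/7)): its argument vanishes at ν = 10/7, a logarithmic branch point, modulus 10/7.
The radius of convergence is the smallest modulus among the singular points: 1.
List the singular points by increasing real part (a conjugate pair: the negative imaginary part first).

Radius of convergence at 0: 1.
At -1: a logarithmic branch point.
At 10/7: a logarithmic branch point.


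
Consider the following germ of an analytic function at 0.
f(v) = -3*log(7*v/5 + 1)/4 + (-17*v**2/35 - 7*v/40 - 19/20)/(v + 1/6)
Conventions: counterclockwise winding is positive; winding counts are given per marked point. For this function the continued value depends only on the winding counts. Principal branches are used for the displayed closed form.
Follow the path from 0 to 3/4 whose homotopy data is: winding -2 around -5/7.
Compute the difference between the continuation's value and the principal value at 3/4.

The rational part is single-valued and drops out of the difference; each branch term changes only by its own monodromy.
(-3/4)*log(1 - v/(-5/7)): each positive loop around -5/7 adds 2*pi*i to the log, so winding -2 contributes (-3/4)*(-2)*2*pi*i = (3)*pi*i.
Summing the contributions at v = 3/4 gives (3)*pi*i.

Continued minus principal equals (3)*pi*i.


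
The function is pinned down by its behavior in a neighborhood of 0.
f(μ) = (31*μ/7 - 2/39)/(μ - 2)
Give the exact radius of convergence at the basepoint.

Denominator factor (μ - 2): pole of order 1 at 2, modulus 2.
The radius of convergence is the smallest modulus among the singular points: 2.

The radius of convergence is 2.


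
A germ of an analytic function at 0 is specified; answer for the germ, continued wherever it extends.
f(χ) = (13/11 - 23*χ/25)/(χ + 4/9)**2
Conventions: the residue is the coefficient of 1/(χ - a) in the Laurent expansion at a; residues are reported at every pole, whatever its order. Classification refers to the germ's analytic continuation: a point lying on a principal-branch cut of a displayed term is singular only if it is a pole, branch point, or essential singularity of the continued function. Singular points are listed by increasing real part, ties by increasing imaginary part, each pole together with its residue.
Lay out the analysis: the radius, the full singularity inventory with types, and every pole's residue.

Radius of convergence at 0: 4/9.
At -4/9: a pole of order 2; residue -23/25.

Denominator factor (χ + 4/9)^2: pole of order 2 at -4/9, modulus 4/9.
The radius of convergence is the smallest modulus among the singular points: 4/9.
At the order-2 pole -4/9 set g(χ) = (χ - (-4/9))^2*f(χ) = 13/11 - 23*χ/25.
Order-2 pole: residue = g'(a); g'(-4/9) = -23/25, so the residue is -23/25.


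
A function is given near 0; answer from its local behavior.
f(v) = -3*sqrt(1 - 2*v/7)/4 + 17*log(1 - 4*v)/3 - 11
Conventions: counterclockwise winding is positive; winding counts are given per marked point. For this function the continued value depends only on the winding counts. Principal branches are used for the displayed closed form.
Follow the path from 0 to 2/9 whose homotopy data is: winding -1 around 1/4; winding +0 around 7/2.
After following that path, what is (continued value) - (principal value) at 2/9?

Continued minus principal equals -(34/3)*pi*i.

The rational part is single-valued and drops out of the difference; each branch term changes only by its own monodromy.
(-3/4)*sqrt(1 - v/(7/2)): winding +0 is even, the square root returns to the same sheet, contribution 0.
(17/3)*log(1 - v/(1/4)): each positive loop around 1/4 adds 2*pi*i to the log, so winding -1 contributes (17/3)*(-1)*2*pi*i = -(34/3)*pi*i.
Summing the contributions at v = 2/9 gives -(34/3)*pi*i.


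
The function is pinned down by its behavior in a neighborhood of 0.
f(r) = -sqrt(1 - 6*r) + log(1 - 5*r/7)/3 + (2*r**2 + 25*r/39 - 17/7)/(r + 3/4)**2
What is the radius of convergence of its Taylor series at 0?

Denominator factor (r + 3/4)^2: pole of order 2 at -3/4, modulus 3/4.
Branch term (1/3)*log(1 - r/(7/5)): its argument vanishes at r = 7/5, a logarithmic branch point, modulus 7/5.
Branch term (-1)*sqrt(1 - r/(1/6)): its argument vanishes at r = 1/6, a square-root branch point, modulus 1/6.
The radius of convergence is the smallest modulus among the singular points: 1/6.

The radius of convergence is 1/6.


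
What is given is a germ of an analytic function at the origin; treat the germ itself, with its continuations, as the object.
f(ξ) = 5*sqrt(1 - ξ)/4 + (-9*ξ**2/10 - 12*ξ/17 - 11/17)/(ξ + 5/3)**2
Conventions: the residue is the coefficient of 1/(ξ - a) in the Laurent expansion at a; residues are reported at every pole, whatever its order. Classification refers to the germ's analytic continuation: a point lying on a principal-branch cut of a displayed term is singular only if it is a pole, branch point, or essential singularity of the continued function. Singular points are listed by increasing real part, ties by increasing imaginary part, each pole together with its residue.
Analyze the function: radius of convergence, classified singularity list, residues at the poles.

Radius of convergence at 0: 1.
At -5/3: a pole of order 2; residue 39/17.
At 1: an algebraic (square-root) branch point.

Denominator factor (ξ + 5/3)^2: pole of order 2 at -5/3, modulus 5/3.
Branch term (5/4)*sqrt(1 - ξ/(1)): its argument vanishes at ξ = 1, a square-root branch point, modulus 1.
The radius of convergence is the smallest modulus among the singular points: 1.
The branch term is analytic at -5/3 and contributes nothing to the residue; only the rational part matters.
At the order-2 pole -5/3 set g(ξ) = (ξ - (-5/3))^2*(rational part) = -9*ξ**2/10 - 12*ξ/17 - 11/17.
Order-2 pole: residue = g'(a); g'(-5/3) = 39/17, so the residue is 39/17.
List the singular points by increasing real part (a conjugate pair: the negative imaginary part first).


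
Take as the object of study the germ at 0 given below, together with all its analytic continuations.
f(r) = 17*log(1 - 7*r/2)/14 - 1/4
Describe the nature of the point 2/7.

The point is a logarithmic branch point.

The term (17/14)*log(1 - r/(2/7)) has argument 1 - 2/7/(2/7) = 0 at 2/7: a logarithmic (infinitely-sheeted) branch point; the remaining terms are analytic or single-valued there.


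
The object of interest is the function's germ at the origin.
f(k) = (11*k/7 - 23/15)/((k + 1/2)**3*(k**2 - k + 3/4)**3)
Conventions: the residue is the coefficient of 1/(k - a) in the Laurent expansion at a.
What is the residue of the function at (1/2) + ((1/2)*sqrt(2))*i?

The residue is (17404/8505) + ((4171/8505)*sqrt(2))*i.

The factor k**2 - k + 3/4 splits as (k - a)(k - a') with a = (1/2) + ((1/2)*sqrt(2))*i, a' = (1/2) - ((1/2)*sqrt(2))*i. At the order-3 pole a set g(k) = (k - a)^3*f(k) = [(11*k/7 - 23/15)/(k + 1/2)**3] / (k - a')^3.
Order-3 pole: residue = g''(a)/2; g''((1/2) + ((1/2)*sqrt(2))*i) = (34808/8505) + ((8342/8505)*sqrt(2))*i, so the residue is (17404/8505) + ((4171/8505)*sqrt(2))*i.


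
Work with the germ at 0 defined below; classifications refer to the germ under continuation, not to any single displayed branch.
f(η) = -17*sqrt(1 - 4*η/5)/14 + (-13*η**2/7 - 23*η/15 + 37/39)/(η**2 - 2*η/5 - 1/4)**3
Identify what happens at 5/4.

The point is an algebraic (square-root) branch point.

The term (-17/14)*sqrt(1 - η/(5/4)) has argument 1 - 5/4/(5/4) = 0 at 5/4: a square-root (algebraic, two-sheeted) branch point; the remaining terms are analytic or single-valued there.


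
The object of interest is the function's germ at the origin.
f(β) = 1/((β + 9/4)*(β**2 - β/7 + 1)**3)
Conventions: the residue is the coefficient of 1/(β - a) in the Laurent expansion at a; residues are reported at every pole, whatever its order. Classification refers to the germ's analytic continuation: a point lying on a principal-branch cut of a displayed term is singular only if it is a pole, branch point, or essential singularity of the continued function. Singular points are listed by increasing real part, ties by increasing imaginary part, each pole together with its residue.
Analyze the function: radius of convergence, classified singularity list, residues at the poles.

Radius of convergence at 0: 1.
At -9/4: a pole of order 1; residue 1404928/365525875.
At (1/14) - ((1/14)*sqrt(195))*i: a pole of order 3; residue (-702464/365525875) + ((1380232/219315525)*sqrt(195))*i.
At (1/14) + ((1/14)*sqrt(195))*i: a pole of order 3; residue (-702464/365525875) - ((1380232/219315525)*sqrt(195))*i.

Denominator factor (β**2 - β/7 + 1)^3: discriminant -195/49, complex-conjugate roots (1/14) + ((1/14)*sqrt(195))*i and (1/14) - ((1/14)*sqrt(195))*i; poles of order 3, moduli 1 and 1.
Denominator factor (β + 9/4): pole of order 1 at -9/4, modulus 9/4.
The radius of convergence is the smallest modulus among the singular points: 1.
At the order-1 pole -9/4 set g(β) = (β - (-9/4))*f(β) = (β**2 - β/7 + 1)**(-3).
Simple pole: residue = g(a) at a = -9/4, which is 1404928/365525875.
The factor β**2 - β/7 + 1 splits as (β - a)(β - a') with a = (1/14) - ((1/14)*sqrt(195))*i, a' = (1/14) + ((1/14)*sqrt(195))*i. At the order-3 pole a set g(β) = (β - a)^3*f(β) = [1/(β + 9/4)] / (β - a')^3.
Order-3 pole: residue = g''(a)/2; g''((1/14) - ((1/14)*sqrt(195))*i) = (-1404928/365525875) + ((2760464/219315525)*sqrt(195))*i, so the residue is (-702464/365525875) + ((1380232/219315525)*sqrt(195))*i.
The factor β**2 - β/7 + 1 splits as (β - a)(β - a') with a = (1/14) + ((1/14)*sqrt(195))*i, a' = (1/14) - ((1/14)*sqrt(195))*i. At the order-3 pole a set g(β) = (β - a)^3*f(β) = [1/(β + 9/4)] / (β - a')^3.
Order-3 pole: residue = g''(a)/2; g''((1/14) + ((1/14)*sqrt(195))*i) = (-1404928/365525875) - ((2760464/219315525)*sqrt(195))*i, so the residue is (-702464/365525875) - ((1380232/219315525)*sqrt(195))*i.
List the singular points by increasing real part (a conjugate pair: the negative imaginary part first).


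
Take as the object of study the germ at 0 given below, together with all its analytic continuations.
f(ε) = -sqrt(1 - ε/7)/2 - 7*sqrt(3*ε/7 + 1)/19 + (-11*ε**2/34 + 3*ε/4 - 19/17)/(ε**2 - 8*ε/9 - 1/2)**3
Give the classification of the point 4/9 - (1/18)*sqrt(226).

The point is a pole of order 3.

The denominator factor ε**2 - 8*ε/9 - 1/2 vanishes at 4/9 - (1/18)*sqrt(226) and appears to the power 3; the numerator there equals -5915/5508 - (283/11016)*sqrt(226), nonzero, and no other factor vanishes.
The branch terms are analytic at this point.
Hence a pole whose order is the multiplicity, 3.


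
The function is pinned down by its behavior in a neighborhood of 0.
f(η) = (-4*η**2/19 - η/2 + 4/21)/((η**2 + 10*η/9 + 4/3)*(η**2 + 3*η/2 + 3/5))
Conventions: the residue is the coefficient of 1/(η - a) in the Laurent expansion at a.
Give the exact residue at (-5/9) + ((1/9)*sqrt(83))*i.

The residue is (305/54188) + ((1120985/31483228)*sqrt(83))*i.

The factor η**2 + 10*η/9 + 4/3 splits as (η - a)(η - a') with a = (-5/9) + ((1/9)*sqrt(83))*i, a' = (-5/9) - ((1/9)*sqrt(83))*i. At the order-1 pole a set g(η) = (η - a)*f(η) = [(-4*η**2/19 - η/2 + 4/21)/(η**2 + 3*η/2 + 3/5)] / (η - a').
Simple pole: residue = g(a) at a = (-5/9) + ((1/9)*sqrt(83))*i, which is (305/54188) + ((1120985/31483228)*sqrt(83))*i.


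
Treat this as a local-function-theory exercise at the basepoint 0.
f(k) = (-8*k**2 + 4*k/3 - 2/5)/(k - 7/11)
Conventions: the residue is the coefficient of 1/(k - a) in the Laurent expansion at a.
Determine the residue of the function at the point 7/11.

At the order-1 pole 7/11 set g(k) = (k - (7/11))*f(k) = -8*k**2 + 4*k/3 - 2/5.
Simple pole: residue = g(a) at a = 7/11, which is -5066/1815.

The residue is -5066/1815.


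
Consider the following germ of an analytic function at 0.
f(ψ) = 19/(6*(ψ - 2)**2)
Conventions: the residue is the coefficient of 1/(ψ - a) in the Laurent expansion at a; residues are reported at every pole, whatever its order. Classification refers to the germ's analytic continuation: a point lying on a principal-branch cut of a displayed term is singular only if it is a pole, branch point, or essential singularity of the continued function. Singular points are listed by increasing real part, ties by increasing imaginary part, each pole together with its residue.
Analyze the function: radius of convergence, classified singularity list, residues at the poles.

Radius of convergence at 0: 2.
At 2: a pole of order 2; residue 0.

Denominator factor (ψ - 2)^2: pole of order 2 at 2, modulus 2.
The radius of convergence is the smallest modulus among the singular points: 2.
At the order-2 pole 2 set g(ψ) = (ψ - (2))^2*f(ψ) = 19/6.
Order-2 pole: residue = g'(a); g'(2) = 0, so the residue is 0.


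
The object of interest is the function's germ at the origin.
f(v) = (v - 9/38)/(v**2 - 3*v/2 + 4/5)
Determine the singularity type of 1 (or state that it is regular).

Denominator factors: v**2 - 3*v/2 + 4/5 = 3/10 at v = 1 — none vanishes.
So the germ continues analytically to 1.

The point is a regular point.


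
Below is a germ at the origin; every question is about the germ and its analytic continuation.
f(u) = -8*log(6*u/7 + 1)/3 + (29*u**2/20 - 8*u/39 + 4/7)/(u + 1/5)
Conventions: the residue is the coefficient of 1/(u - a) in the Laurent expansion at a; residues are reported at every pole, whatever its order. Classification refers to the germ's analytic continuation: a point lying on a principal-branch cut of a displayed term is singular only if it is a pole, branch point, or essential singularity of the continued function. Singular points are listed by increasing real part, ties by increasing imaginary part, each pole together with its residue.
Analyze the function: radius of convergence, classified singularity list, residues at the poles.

Denominator factor (u + 1/5): pole of order 1 at -1/5, modulus 1/5.
Branch term (-8/3)*log(1 - u/(-7/6)): its argument vanishes at u = -7/6, a logarithmic branch point, modulus 7/6.
The radius of convergence is the smallest modulus among the singular points: 1/5.
The branch term is analytic at -1/5 and contributes nothing to the residue; only the rational part matters.
At the order-1 pole -1/5 set g(u) = (u - (-1/5))*(rational part) = 29*u**2/20 - 8*u/39 + 4/7.
Simple pole: residue = g(a) at a = -1/5, which is 91517/136500.
List the singular points by increasing real part (a conjugate pair: the negative imaginary part first).

Radius of convergence at 0: 1/5.
At -7/6: a logarithmic branch point.
At -1/5: a pole of order 1; residue 91517/136500.


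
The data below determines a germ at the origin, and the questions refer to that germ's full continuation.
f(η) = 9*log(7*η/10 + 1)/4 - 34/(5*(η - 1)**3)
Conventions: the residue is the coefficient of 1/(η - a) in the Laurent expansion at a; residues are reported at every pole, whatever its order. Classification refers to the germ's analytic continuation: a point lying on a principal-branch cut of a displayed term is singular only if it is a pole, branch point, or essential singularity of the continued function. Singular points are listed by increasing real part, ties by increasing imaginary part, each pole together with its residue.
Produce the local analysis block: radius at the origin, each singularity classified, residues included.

Denominator factor (η - 1)^3: pole of order 3 at 1, modulus 1.
Branch term (9/4)*log(1 - η/(-10/7)): its argument vanishes at η = -10/7, a logarithmic branch point, modulus 10/7.
The radius of convergence is the smallest modulus among the singular points: 1.
The branch term is analytic at 1 and contributes nothing to the residue; only the rational part matters.
At the order-3 pole 1 set g(η) = (η - (1))^3*(rational part) = -34/5.
Order-3 pole: residue = g''(a)/2; g''(1) = 0, so the residue is 0.
List the singular points by increasing real part (a conjugate pair: the negative imaginary part first).

Radius of convergence at 0: 1.
At -10/7: a logarithmic branch point.
At 1: a pole of order 3; residue 0.


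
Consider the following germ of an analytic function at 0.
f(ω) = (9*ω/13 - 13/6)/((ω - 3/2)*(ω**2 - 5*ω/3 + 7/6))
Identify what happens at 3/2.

The point is a pole of order 1.

The denominator factor ω - 3/2 vanishes at 3/2 and appears to the power 1; the numerator there equals -44/39, nonzero, and no other factor vanishes.
Hence a pole whose order is the multiplicity, 1.


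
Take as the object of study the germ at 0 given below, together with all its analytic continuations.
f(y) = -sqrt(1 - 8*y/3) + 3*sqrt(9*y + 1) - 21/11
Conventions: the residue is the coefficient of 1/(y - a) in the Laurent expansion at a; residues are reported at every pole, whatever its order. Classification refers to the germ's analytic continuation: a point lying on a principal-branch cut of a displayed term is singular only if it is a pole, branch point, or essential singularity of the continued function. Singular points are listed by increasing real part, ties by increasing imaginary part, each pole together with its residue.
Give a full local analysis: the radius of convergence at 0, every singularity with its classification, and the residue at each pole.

Branch term (3)*sqrt(1 - y/(-1/9)): its argument vanishes at y = -1/9, a square-root branch point, modulus 1/9.
Branch term (-1)*sqrt(1 - y/(3/8)): its argument vanishes at y = 3/8, a square-root branch point, modulus 3/8.
The radius of convergence is the smallest modulus among the singular points: 1/9.
List the singular points by increasing real part (a conjugate pair: the negative imaginary part first).

Radius of convergence at 0: 1/9.
At -1/9: an algebraic (square-root) branch point.
At 3/8: an algebraic (square-root) branch point.


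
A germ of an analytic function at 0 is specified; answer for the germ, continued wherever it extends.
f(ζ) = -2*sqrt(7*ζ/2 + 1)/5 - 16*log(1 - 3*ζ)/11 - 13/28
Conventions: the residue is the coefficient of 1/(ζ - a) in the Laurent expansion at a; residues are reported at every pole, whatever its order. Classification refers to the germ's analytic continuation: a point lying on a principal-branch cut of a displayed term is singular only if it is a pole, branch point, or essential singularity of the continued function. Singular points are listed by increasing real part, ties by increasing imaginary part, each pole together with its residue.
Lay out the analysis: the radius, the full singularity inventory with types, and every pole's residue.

Branch term (-16/11)*log(1 - ζ/(1/3)): its argument vanishes at ζ = 1/3, a logarithmic branch point, modulus 1/3.
Branch term (-2/5)*sqrt(1 - ζ/(-2/7)): its argument vanishes at ζ = -2/7, a square-root branch point, modulus 2/7.
The radius of convergence is the smallest modulus among the singular points: 2/7.
List the singular points by increasing real part (a conjugate pair: the negative imaginary part first).

Radius of convergence at 0: 2/7.
At -2/7: an algebraic (square-root) branch point.
At 1/3: a logarithmic branch point.


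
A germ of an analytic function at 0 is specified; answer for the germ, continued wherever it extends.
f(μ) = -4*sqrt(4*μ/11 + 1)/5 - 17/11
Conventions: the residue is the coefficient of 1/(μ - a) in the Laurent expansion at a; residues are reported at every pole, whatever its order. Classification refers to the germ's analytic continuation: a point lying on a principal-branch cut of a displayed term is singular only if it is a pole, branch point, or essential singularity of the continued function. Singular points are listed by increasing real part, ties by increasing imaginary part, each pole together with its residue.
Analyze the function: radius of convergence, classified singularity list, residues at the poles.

Radius of convergence at 0: 11/4.
At -11/4: an algebraic (square-root) branch point.

Branch term (-4/5)*sqrt(1 - μ/(-11/4)): its argument vanishes at μ = -11/4, a square-root branch point, modulus 11/4.
The radius of convergence is the smallest modulus among the singular points: 11/4.


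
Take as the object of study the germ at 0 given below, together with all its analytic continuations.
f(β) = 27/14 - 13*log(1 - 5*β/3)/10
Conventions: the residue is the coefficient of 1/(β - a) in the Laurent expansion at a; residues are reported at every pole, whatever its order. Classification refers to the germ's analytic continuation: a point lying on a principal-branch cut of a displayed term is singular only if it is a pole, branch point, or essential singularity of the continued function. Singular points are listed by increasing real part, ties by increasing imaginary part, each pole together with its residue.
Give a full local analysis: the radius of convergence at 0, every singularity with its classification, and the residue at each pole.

Radius of convergence at 0: 3/5.
At 3/5: a logarithmic branch point.

Branch term (-13/10)*log(1 - β/(3/5)): its argument vanishes at β = 3/5, a logarithmic branch point, modulus 3/5.
The radius of convergence is the smallest modulus among the singular points: 3/5.


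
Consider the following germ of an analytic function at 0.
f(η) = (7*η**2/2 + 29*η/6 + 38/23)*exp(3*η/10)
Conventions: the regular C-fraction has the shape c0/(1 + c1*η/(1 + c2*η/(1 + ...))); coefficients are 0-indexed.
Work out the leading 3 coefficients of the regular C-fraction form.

Taylor coefficients (expand at 0): a_0 = 38/23, a_1 = 3677/690, a_2 = 2889/575.
c0 = a_0 = 38/23. Peel one level at a time: if S = 1 + c*η/S' with S'(0) = 1, then c is the η-coefficient of S and S' = c*η/(S - 1).
S_1 = c0/f = 1 + (-3677/1140)*η + (9568177/1299600)*η^2 + ...; c1 = -3677/1140.
S_2 = c1*η/(S_1 - 1) = 1 + (9568177/4191780)*η + ...; c2 = 9568177/4191780.

The regular C-fraction coefficients are [38/23, -3677/1140, 9568177/4191780].


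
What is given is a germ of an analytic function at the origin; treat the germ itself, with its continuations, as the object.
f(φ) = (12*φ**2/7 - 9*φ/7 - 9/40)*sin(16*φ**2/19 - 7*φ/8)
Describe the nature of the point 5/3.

The point is a regular point.

There is no denominator, hence no pole anywhere.
The factor sin(16*φ**2/19 - 7*φ/8) is entire.
So the germ continues analytically to 5/3.


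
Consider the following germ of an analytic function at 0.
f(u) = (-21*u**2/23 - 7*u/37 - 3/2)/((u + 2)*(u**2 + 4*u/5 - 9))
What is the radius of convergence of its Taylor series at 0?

The radius of convergence is 2.

Denominator factor (u + 2): pole of order 1 at -2, modulus 2.
Denominator factor (u**2 + 4*u/5 - 9): discriminant 916/25, real irrational roots -2/5 + (1/5)*sqrt(229) and -2/5 - (1/5)*sqrt(229); poles of order 1, moduli -2/5 + (1/5)*sqrt(229) and 2/5 + (1/5)*sqrt(229).
The radius of convergence is the smallest modulus among the singular points: 2.


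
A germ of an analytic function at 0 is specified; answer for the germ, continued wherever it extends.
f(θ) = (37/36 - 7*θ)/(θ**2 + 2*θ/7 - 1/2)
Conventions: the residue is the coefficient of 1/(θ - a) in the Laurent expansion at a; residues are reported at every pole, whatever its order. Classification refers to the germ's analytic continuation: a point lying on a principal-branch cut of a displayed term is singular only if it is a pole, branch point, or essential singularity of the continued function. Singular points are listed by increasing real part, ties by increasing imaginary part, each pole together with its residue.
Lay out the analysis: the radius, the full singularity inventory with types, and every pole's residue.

Denominator factor (θ**2 + 2*θ/7 - 1/2): discriminant 102/49, real irrational roots -1/7 + (1/14)*sqrt(102) and -1/7 - (1/14)*sqrt(102); poles of order 1, moduli -1/7 + (1/14)*sqrt(102) and 1/7 + (1/14)*sqrt(102).
The radius of convergence is the smallest modulus among the singular points: -1/7 + (1/14)*sqrt(102).
The factor θ**2 + 2*θ/7 - 1/2 splits as (θ - a)(θ - a') with a = -1/7 - (1/14)*sqrt(102), a' = -1/7 + (1/14)*sqrt(102). At the order-1 pole a set g(θ) = (θ - a)*f(θ) = [37/36 - 7*θ] / (θ - a').
Simple pole: residue = g(a) at a = -1/7 - (1/14)*sqrt(102), which is -7/2 - (511/3672)*sqrt(102).
The factor θ**2 + 2*θ/7 - 1/2 splits as (θ - a)(θ - a') with a = -1/7 + (1/14)*sqrt(102), a' = -1/7 - (1/14)*sqrt(102). At the order-1 pole a set g(θ) = (θ - a)*f(θ) = [37/36 - 7*θ] / (θ - a').
Simple pole: residue = g(a) at a = -1/7 + (1/14)*sqrt(102), which is -7/2 + (511/3672)*sqrt(102).
List the singular points by increasing real part (a conjugate pair: the negative imaginary part first).

Radius of convergence at 0: -1/7 + (1/14)*sqrt(102).
At -1/7 - (1/14)*sqrt(102): a pole of order 1; residue -7/2 - (511/3672)*sqrt(102).
At -1/7 + (1/14)*sqrt(102): a pole of order 1; residue -7/2 + (511/3672)*sqrt(102).


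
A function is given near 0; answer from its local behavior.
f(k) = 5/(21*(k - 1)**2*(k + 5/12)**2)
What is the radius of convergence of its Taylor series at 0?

The radius of convergence is 5/12.

Denominator factor (k - 1)^2: pole of order 2 at 1, modulus 1.
Denominator factor (k + 5/12)^2: pole of order 2 at -5/12, modulus 5/12.
The radius of convergence is the smallest modulus among the singular points: 5/12.


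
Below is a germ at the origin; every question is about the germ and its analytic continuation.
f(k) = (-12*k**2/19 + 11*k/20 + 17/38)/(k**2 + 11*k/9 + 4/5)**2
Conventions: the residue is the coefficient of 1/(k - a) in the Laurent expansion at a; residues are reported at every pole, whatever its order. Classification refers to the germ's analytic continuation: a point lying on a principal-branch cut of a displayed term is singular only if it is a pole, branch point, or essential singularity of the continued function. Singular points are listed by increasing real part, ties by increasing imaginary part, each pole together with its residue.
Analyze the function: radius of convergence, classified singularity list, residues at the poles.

Radius of convergence at 0: (2/5)*sqrt(5).
At (-11/18) - ((1/90)*sqrt(3455))*i: a pole of order 2; residue -((218295/36288556)*sqrt(3455))*i.
At (-11/18) + ((1/90)*sqrt(3455))*i: a pole of order 2; residue ((218295/36288556)*sqrt(3455))*i.

Denominator factor (k**2 + 11*k/9 + 4/5)^2: discriminant -691/405, complex-conjugate roots (-11/18) + ((1/90)*sqrt(3455))*i and (-11/18) - ((1/90)*sqrt(3455))*i; poles of order 2, moduli (2/5)*sqrt(5) and (2/5)*sqrt(5).
The radius of convergence is the smallest modulus among the singular points: (2/5)*sqrt(5).
The factor k**2 + 11*k/9 + 4/5 splits as (k - a)(k - a') with a = (-11/18) - ((1/90)*sqrt(3455))*i, a' = (-11/18) + ((1/90)*sqrt(3455))*i. At the order-2 pole a set g(k) = (k - a)^2*f(k) = [-12*k**2/19 + 11*k/20 + 17/38] / (k - a')^2.
Order-2 pole: residue = g'(a); g'((-11/18) - ((1/90)*sqrt(3455))*i) = -((218295/36288556)*sqrt(3455))*i, so the residue is -((218295/36288556)*sqrt(3455))*i.
The factor k**2 + 11*k/9 + 4/5 splits as (k - a)(k - a') with a = (-11/18) + ((1/90)*sqrt(3455))*i, a' = (-11/18) - ((1/90)*sqrt(3455))*i. At the order-2 pole a set g(k) = (k - a)^2*f(k) = [-12*k**2/19 + 11*k/20 + 17/38] / (k - a')^2.
Order-2 pole: residue = g'(a); g'((-11/18) + ((1/90)*sqrt(3455))*i) = ((218295/36288556)*sqrt(3455))*i, so the residue is ((218295/36288556)*sqrt(3455))*i.
List the singular points by increasing real part (a conjugate pair: the negative imaginary part first).


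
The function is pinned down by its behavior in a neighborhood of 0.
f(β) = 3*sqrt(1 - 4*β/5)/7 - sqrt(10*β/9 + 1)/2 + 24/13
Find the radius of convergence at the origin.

Branch term (-1/2)*sqrt(1 - β/(-9/10)): its argument vanishes at β = -9/10, a square-root branch point, modulus 9/10.
Branch term (3/7)*sqrt(1 - β/(5/4)): its argument vanishes at β = 5/4, a square-root branch point, modulus 5/4.
The radius of convergence is the smallest modulus among the singular points: 9/10.

The radius of convergence is 9/10.


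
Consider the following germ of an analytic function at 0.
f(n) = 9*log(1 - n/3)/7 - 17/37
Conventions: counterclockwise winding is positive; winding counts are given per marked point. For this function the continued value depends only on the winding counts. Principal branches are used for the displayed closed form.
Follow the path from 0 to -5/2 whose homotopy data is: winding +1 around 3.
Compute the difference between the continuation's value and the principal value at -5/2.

Continued minus principal equals (18/7)*pi*i.

The rational part is single-valued and drops out of the difference; each branch term changes only by its own monodromy.
(9/7)*log(1 - n/(3)): each positive loop around 3 adds 2*pi*i to the log, so winding +1 contributes (9/7)*(1)*2*pi*i = (18/7)*pi*i.
Summing the contributions at n = -5/2 gives (18/7)*pi*i.


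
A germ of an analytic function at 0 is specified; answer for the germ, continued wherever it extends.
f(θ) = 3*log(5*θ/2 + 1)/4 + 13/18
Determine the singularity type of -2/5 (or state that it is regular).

The term (3/4)*log(1 - θ/(-2/5)) has argument 1 - -2/5/(-2/5) = 0 at -2/5: a logarithmic (infinitely-sheeted) branch point; the remaining terms are analytic or single-valued there.

The point is a logarithmic branch point.


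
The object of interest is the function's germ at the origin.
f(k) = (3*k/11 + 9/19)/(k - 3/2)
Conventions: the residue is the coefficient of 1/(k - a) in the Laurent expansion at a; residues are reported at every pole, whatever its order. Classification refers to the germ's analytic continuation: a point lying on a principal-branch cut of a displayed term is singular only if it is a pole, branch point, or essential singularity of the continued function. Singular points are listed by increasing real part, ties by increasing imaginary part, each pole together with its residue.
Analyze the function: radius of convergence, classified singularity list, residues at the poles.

Denominator factor (k - 3/2): pole of order 1 at 3/2, modulus 3/2.
The radius of convergence is the smallest modulus among the singular points: 3/2.
At the order-1 pole 3/2 set g(k) = (k - (3/2))*f(k) = 3*k/11 + 9/19.
Simple pole: residue = g(a) at a = 3/2, which is 369/418.

Radius of convergence at 0: 3/2.
At 3/2: a pole of order 1; residue 369/418.


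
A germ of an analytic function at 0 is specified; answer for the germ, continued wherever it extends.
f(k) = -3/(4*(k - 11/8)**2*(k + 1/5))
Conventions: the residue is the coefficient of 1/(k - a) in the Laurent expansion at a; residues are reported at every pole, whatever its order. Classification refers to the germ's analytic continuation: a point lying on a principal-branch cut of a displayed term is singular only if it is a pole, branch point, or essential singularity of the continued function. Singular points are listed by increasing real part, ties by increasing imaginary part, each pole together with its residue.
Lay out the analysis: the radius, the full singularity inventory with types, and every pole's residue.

Denominator factor (k + 1/5): pole of order 1 at -1/5, modulus 1/5.
Denominator factor (k - 11/8)^2: pole of order 2 at 11/8, modulus 11/8.
The radius of convergence is the smallest modulus among the singular points: 1/5.
At the order-1 pole -1/5 set g(k) = (k - (-1/5))*f(k) = -3/(4*(k - 11/8)**2).
Simple pole: residue = g(a) at a = -1/5, which is -400/1323.
At the order-2 pole 11/8 set g(k) = (k - (11/8))^2*f(k) = -3/(4*(k + 1/5)).
Order-2 pole: residue = g'(a); g'(11/8) = 400/1323, so the residue is 400/1323.
List the singular points by increasing real part (a conjugate pair: the negative imaginary part first).

Radius of convergence at 0: 1/5.
At -1/5: a pole of order 1; residue -400/1323.
At 11/8: a pole of order 2; residue 400/1323.


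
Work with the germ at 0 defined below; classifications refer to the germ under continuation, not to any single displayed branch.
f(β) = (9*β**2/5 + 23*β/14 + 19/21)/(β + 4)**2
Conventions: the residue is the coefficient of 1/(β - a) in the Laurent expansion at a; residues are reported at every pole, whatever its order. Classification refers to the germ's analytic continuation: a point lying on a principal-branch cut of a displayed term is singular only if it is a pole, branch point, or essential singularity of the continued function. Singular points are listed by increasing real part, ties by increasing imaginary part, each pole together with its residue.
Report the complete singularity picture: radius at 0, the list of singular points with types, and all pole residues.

Radius of convergence at 0: 4.
At -4: a pole of order 2; residue -893/70.

Denominator factor (β + 4)^2: pole of order 2 at -4, modulus 4.
The radius of convergence is the smallest modulus among the singular points: 4.
At the order-2 pole -4 set g(β) = (β - (-4))^2*f(β) = 9*β**2/5 + 23*β/14 + 19/21.
Order-2 pole: residue = g'(a); g'(-4) = -893/70, so the residue is -893/70.


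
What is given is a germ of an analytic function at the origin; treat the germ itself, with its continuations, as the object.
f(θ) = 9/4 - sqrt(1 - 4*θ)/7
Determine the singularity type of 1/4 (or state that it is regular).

The point is an algebraic (square-root) branch point.

The term (-1/7)*sqrt(1 - θ/(1/4)) has argument 1 - 1/4/(1/4) = 0 at 1/4: a square-root (algebraic, two-sheeted) branch point; the remaining terms are analytic or single-valued there.


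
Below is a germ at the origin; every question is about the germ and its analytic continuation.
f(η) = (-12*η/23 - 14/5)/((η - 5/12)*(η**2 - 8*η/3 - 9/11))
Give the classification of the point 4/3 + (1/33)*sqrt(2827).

The denominator factor η**2 - 8*η/3 - 9/11 vanishes at 4/3 + (1/33)*sqrt(2827) and appears to the power 1; the numerator there equals -402/115 - (4/253)*sqrt(2827), nonzero, and no other factor vanishes.
Hence a pole whose order is the multiplicity, 1.

The point is a pole of order 1.


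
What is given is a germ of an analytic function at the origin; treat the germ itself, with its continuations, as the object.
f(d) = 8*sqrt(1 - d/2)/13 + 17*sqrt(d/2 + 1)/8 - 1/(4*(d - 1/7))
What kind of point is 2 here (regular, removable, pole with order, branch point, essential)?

The point is an algebraic (square-root) branch point.

The term (8/13)*sqrt(1 - d/(2)) has argument 1 - 2/(2) = 0 at 2: a square-root (algebraic, two-sheeted) branch point; the remaining terms are analytic or single-valued there.


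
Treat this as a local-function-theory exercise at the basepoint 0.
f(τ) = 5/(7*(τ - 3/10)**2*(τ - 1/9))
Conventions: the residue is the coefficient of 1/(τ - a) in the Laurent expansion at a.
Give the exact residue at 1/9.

The residue is 40500/2023.

At the order-1 pole 1/9 set g(τ) = (τ - (1/9))*f(τ) = 5/(7*(τ - 3/10)**2).
Simple pole: residue = g(a) at a = 1/9, which is 40500/2023.
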